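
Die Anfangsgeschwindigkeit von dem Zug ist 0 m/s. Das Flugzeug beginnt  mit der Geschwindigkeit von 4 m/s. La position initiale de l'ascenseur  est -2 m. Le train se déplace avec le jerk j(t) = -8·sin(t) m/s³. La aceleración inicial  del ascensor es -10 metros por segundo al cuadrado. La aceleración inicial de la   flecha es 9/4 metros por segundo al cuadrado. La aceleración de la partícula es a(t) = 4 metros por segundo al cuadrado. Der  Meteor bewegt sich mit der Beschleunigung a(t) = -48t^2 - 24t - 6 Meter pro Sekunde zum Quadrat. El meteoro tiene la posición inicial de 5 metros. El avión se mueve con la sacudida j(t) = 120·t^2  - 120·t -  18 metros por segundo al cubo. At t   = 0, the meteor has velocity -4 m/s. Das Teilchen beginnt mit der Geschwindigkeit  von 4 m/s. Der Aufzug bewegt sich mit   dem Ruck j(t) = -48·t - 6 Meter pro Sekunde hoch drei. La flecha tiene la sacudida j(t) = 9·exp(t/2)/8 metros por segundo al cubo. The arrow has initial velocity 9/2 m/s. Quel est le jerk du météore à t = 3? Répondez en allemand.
Ausgehend von der Beschleunigung a(t) = -48·t^2 - 24·t - 6, nehmen wir 1 Ableitung. Die Ableitung von der Beschleunigung ergibt den Ruck: j(t) = -96·t - 24. Aus der Gleichung für den Ruck j(t) = -96·t - 24, setzen wir t = 3 ein und erhalten j = -312.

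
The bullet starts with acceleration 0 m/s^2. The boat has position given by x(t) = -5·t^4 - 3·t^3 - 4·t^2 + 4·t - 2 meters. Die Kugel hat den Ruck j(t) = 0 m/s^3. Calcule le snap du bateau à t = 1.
En partant de la position x(t) = -5·t^4 - 3·t^3 - 4·t^2 + 4·t - 2, nous prenons 4 dérivées. En dérivant la position, nous obtenons la vitesse: v(t) = -20·t^3 - 9·t^2 - 8·t + 4. En prenant d/dt de v(t), nous trouvons a(t) = -60·t^2 - 18·t - 8. La dérivée de l'accélération donne le jerk: j(t) = -120·t - 18. La dérivée du jerk donne le snap: s(t) = -120. Nous avons le snap s(t) = -120. En substituant t = 1: s(1) = -120.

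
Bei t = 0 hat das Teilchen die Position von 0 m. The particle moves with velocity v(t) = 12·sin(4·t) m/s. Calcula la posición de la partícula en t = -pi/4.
Necesitamos integrar nuestra ecuación de la velocidad v(t) = 12·sin(4·t) 1 vez. Integrando la velocidad y usando la condición inicial x(0) = 0, obtenemos x(t) = 3 - 3·cos(4·t). De la ecuación de la posición x(t) = 3 - 3·cos(4·t), sustituimos t = -pi/4 para obtener x = 6.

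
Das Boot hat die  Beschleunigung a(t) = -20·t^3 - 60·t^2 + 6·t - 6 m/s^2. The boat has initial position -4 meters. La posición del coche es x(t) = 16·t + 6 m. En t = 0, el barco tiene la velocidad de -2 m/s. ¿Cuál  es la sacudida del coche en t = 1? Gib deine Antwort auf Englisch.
We must differentiate our position equation x(t) = 16·t + 6 3 times. The derivative of position gives velocity: v(t) = 16. Taking d/dt of v(t), we find a(t) = 0. The derivative of acceleration gives jerk: j(t) = 0. Using j(t) = 0 and substituting t = 1, we find j = 0.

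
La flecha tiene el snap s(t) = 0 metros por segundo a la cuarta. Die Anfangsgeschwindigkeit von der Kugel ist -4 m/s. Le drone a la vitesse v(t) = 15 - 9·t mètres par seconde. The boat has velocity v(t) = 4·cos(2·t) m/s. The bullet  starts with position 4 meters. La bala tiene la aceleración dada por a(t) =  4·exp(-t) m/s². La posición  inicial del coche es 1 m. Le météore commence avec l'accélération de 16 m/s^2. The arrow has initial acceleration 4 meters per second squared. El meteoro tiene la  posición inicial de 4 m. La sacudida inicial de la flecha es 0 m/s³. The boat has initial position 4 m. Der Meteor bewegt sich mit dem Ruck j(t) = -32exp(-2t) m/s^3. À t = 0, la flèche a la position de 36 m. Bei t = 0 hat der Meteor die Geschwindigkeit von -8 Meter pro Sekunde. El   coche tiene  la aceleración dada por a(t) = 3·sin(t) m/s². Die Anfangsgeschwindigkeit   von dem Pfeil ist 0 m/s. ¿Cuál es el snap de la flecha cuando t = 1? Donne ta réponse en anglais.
We have snap s(t) = 0. Substituting t = 1: s(1) = 0.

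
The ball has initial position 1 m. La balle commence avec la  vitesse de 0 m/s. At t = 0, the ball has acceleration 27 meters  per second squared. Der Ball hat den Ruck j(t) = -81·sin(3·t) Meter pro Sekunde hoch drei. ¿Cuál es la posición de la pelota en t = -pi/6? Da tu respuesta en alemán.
Wir müssen das Integral unserer Gleichung für den Ruck j(t) = -81·sin(3·t) 3-mal finden. Mit ∫j(t)dt und Anwendung von a(0) = 27, finden wir a(t) = 27·cos(3·t). Durch Integration von der Beschleunigung und Verwendung der Anfangsbedingung v(0) = 0, erhalten wir v(t) = 9·sin(3·t). Durch Integration von der Geschwindigkeit und Verwendung der Anfangsbedingung x(0) = 1, erhalten wir x(t) = 4 - 3·cos(3·t). Mit x(t) = 4 - 3·cos(3·t) und Einsetzen von t = -pi/6, finden wir x = 4.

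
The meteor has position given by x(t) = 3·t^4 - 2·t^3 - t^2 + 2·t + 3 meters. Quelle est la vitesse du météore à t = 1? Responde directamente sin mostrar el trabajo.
À t = 1, v = 6.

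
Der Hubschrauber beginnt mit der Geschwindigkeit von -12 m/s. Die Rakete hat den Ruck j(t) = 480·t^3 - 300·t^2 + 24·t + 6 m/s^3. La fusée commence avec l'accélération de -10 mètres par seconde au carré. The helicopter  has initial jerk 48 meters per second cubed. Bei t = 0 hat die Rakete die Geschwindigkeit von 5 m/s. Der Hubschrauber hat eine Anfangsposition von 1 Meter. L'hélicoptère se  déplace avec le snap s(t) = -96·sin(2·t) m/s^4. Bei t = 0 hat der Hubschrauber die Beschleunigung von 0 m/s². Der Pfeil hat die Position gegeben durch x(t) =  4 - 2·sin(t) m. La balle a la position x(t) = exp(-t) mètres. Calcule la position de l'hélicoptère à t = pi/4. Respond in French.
Nous devons trouver la primitive de notre équation du snap s(t) = -96·sin(2·t) 4 fois. L'intégrale du snap est le jerk. En utilisant j(0) = 48, nous obtenons j(t) = 48·cos(2·t). La primitive du jerk est l'accélération. En utilisant a(0) = 0, nous obtenons a(t) = 24·sin(2·t). L'intégrale de l'accélération est la vitesse. En utilisant v(0) = -12, nous obtenons v(t) = -12·cos(2·t). La primitive de la vitesse, avec x(0) = 1, donne la position: x(t) = 1 - 6·sin(2·t). De l'équation de la position x(t) = 1 - 6·sin(2·t), nous substituons t = pi/4 pour obtenir x = -5.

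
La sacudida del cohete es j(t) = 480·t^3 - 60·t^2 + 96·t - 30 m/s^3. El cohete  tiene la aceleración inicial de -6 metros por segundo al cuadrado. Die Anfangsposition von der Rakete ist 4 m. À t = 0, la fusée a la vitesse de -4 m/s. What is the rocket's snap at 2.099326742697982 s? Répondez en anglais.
Starting from jerk j(t) = 480·t^3 - 60·t^2 + 96·t - 30, we take 1 derivative. Differentiating jerk, we get snap: s(t) = 1440·t^2 - 120·t + 96. From the given snap equation s(t) = 1440·t^2 - 120·t + 96, we substitute t = 2.099326742697982 to get s = 6190.40958343020.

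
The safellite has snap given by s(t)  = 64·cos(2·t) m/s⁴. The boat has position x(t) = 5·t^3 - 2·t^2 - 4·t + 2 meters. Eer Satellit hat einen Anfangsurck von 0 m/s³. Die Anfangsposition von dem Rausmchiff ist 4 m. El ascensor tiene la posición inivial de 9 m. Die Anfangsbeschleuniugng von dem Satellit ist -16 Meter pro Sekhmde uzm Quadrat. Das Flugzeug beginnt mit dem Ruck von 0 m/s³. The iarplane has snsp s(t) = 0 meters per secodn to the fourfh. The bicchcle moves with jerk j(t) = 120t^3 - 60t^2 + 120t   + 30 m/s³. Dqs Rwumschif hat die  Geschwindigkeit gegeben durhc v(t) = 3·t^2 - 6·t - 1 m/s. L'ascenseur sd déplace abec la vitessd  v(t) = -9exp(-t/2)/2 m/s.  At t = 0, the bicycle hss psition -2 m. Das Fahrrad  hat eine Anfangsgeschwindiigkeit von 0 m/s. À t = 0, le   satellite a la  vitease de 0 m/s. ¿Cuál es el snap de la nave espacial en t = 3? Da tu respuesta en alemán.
Wir müssen unsere Gleichung für die Geschwindigkeit v(t) = 3·t^2 - 6·t - 1 3-mal ableiten. Durch Ableiten von der Geschwindigkeit erhalten wir die Beschleunigung: a(t) = 6·t - 6. Durch Ableiten von der Beschleunigung erhalten wir den Ruck: j(t) = 6. Mit d/dt von j(t) finden wir s(t) = 0. Wir haben den Snap s(t) = 0. Durch Einsetzen von t = 3: s(3) = 0.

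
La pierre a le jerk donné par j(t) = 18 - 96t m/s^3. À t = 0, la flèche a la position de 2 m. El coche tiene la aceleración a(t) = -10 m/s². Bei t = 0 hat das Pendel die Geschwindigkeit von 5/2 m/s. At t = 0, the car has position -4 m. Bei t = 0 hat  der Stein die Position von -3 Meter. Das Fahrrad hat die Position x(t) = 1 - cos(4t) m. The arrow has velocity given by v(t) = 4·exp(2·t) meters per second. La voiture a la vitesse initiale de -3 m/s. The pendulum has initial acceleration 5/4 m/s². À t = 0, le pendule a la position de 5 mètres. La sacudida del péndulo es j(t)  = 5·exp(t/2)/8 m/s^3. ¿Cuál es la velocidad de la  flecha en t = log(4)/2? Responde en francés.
Nous avons la vitesse v(t) = 4·exp(2·t). En substituant t = log(4)/2: v(log(4)/2) = 16.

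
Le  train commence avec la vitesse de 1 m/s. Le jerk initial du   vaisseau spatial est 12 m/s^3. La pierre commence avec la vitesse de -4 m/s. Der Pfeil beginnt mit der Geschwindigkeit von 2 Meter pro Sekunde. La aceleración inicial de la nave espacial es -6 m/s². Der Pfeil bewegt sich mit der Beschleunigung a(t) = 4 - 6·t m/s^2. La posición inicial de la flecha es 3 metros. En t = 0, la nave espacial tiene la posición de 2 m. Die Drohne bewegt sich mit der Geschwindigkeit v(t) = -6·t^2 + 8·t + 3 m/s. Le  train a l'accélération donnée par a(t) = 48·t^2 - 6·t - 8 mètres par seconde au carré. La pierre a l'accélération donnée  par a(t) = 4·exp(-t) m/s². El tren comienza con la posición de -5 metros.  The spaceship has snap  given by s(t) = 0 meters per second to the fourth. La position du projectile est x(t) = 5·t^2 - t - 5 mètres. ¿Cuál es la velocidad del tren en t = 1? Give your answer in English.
We must find the integral of our acceleration equation a(t) = 48·t^2 - 6·t - 8 1 time. Finding the integral of a(t) and using v(0) = 1: v(t) = 16·t^3 - 3·t^2 - 8·t + 1. From the given velocity equation v(t) = 16·t^3 - 3·t^2 - 8·t + 1, we substitute t = 1 to get v = 6.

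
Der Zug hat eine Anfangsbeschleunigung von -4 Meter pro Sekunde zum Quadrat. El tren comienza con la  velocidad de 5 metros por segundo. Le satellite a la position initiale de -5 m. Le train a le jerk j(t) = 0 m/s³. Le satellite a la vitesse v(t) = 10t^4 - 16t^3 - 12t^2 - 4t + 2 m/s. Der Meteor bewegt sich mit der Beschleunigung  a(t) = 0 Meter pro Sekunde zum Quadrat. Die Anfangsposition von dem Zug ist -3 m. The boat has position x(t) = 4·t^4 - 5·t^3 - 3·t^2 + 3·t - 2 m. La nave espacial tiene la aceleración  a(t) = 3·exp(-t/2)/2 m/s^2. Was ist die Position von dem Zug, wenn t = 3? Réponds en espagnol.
Necesitamos integrar nuestra ecuación de la sacudida j(t) = 0 3 veces. Tomando ∫j(t)dt y aplicando a(0) = -4, encontramos a(t) = -4. La integral de la aceleración es la velocidad. Usando v(0) = 5, obtenemos v(t) = 5 - 4·t. La antiderivada de la velocidad, con x(0) = -3, da la posición: x(t) = -2·t^2 + 5·t - 3. Tenemos la posición x(t) = -2·t^2 + 5·t - 3. Sustituyendo t = 3: x(3) = -6.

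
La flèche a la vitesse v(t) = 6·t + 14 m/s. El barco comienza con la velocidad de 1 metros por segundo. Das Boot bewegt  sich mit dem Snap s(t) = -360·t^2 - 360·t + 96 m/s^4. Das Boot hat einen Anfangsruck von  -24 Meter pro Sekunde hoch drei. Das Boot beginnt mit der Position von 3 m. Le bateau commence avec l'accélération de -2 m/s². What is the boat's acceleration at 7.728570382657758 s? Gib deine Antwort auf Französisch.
Pour résoudre ceci, nous devons prendre 2 intégrales de notre équation du snap s(t) = -360·t^2 - 360·t + 96. L'intégrale du snap est le jerk. En utilisant j(0) = -24, nous obtenons j(t) = -120·t^3 - 180·t^2 + 96·t - 24. L'intégrale du jerk est l'accélération. En utilisant a(0) = -2, nous obtenons a(t) = -30·t^4 - 60·t^3 + 48·t^2 - 24·t - 2. En utilisant a(t) = -30·t^4 - 60·t^3 + 48·t^2 - 24·t - 2 et en substituant t = 7.728570382657758, nous trouvons a = -132051.483495840.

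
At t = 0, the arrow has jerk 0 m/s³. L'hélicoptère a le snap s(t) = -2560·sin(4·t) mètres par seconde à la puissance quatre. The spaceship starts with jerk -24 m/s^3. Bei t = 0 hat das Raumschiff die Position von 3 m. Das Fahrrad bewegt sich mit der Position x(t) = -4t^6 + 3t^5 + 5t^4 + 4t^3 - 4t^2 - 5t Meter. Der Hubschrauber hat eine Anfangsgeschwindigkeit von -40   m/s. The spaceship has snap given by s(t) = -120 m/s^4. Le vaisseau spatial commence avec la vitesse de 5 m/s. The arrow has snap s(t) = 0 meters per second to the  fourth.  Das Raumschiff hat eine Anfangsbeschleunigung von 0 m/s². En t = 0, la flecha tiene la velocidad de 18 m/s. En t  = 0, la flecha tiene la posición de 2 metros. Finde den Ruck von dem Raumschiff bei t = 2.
Ausgehend von dem Snap s(t) = -120, nehmen wir 1 Integral. Mit ∫s(t)dt und Anwendung von j(0) = -24, finden wir j(t) = -120·t - 24. Wir haben den Ruck j(t) = -120·t - 24. Durch Einsetzen von t = 2: j(2) = -264.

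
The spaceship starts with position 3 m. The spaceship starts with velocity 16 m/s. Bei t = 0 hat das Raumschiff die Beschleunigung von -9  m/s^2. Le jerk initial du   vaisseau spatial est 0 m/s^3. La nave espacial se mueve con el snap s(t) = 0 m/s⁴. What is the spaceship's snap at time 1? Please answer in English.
From the given snap equation s(t) = 0, we substitute t = 1 to get s = 0.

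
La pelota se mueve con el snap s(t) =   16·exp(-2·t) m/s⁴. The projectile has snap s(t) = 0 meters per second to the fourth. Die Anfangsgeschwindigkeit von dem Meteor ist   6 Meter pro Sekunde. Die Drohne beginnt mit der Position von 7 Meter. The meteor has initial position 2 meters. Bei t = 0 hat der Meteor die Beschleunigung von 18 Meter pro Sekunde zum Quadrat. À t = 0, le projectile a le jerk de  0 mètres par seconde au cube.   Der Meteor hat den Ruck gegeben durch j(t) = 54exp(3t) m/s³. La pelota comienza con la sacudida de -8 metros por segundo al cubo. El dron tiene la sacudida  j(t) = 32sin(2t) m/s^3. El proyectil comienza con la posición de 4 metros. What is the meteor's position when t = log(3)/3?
To find the answer, we compute 3 integrals of j(t) = 54·exp(3·t). Taking ∫j(t)dt and applying a(0) = 18, we find a(t) = 18·exp(3·t). Taking ∫a(t)dt and applying v(0) = 6, we find v(t) = 6·exp(3·t). The integral of velocity is position. Using x(0) = 2, we get x(t) = 2·exp(3·t). We have position x(t) = 2·exp(3·t). Substituting t = log(3)/3: x(log(3)/3) = 6.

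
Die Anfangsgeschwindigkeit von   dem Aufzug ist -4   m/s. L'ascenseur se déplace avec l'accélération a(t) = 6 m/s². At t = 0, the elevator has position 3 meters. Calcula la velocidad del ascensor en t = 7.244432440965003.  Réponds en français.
En partant de l'accélération a(t) = 6, nous prenons 1 intégrale. En prenant ∫a(t)dt et en appliquant v(0) = -4, nous trouvons v(t) = 6·t - 4. Nous avons la vitesse v(t) = 6·t - 4. En substituant t = 7.244432440965003: v(7.244432440965003) = 39.4665946457900.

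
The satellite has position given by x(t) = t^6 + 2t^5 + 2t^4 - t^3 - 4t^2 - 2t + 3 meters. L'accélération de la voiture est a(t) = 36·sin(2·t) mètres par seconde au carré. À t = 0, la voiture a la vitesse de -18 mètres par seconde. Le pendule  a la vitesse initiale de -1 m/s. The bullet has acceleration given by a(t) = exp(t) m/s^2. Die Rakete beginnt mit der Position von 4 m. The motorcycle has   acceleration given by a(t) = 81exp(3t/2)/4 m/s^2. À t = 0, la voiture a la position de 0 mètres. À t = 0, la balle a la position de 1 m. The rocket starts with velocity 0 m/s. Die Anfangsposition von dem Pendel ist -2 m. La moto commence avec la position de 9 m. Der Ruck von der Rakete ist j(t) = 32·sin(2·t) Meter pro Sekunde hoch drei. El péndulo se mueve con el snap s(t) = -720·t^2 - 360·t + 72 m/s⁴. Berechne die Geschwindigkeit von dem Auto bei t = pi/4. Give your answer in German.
Um dies zu lösen, müssen wir 1 Stammfunktion unserer Gleichung für die Beschleunigung a(t) = 36·sin(2·t) finden. Die Stammfunktion von der Beschleunigung, mit v(0) = -18, ergibt die Geschwindigkeit: v(t) = -18·cos(2·t). Wir haben die Geschwindigkeit v(t) = -18·cos(2·t). Durch Einsetzen von t = pi/4: v(pi/4) = 0.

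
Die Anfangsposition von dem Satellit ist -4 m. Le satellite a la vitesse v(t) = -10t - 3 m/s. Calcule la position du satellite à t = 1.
En partant de la vitesse v(t) = -10·t - 3, nous prenons 1 primitive. En prenant ∫v(t)dt et en appliquant x(0) = -4, nous trouvons x(t) = -5·t^2 - 3·t - 4. De l'équation de la position x(t) = -5·t^2 - 3·t - 4, nous substituons t = 1 pour obtenir x = -12.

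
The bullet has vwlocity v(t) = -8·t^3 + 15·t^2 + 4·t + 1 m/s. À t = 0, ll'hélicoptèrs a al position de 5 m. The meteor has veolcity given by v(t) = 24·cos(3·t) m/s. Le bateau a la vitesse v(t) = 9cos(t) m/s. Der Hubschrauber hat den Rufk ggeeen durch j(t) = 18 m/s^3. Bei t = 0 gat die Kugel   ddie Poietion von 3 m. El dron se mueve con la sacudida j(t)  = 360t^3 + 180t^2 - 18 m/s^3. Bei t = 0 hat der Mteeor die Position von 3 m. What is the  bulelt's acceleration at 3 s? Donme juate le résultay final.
At t = 3, a = -122.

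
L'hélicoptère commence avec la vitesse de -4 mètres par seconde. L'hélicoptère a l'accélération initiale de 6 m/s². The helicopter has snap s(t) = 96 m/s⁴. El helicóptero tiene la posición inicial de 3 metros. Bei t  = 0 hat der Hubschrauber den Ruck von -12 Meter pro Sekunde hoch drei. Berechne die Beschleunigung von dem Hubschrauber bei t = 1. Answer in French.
Nous devons trouver l'intégrale de notre équation du snap s(t) = 96 2 fois. En prenant ∫s(t)dt et en appliquant j(0) = -12, nous trouvons j(t) = 96·t - 12. En intégrant le jerk et en utilisant la condition initiale a(0) = 6, nous obtenons a(t) = 48·t^2 - 12·t + 6. De l'équation de l'accélération a(t) = 48·t^2 - 12·t + 6, nous substituons t = 1 pour obtenir a = 42.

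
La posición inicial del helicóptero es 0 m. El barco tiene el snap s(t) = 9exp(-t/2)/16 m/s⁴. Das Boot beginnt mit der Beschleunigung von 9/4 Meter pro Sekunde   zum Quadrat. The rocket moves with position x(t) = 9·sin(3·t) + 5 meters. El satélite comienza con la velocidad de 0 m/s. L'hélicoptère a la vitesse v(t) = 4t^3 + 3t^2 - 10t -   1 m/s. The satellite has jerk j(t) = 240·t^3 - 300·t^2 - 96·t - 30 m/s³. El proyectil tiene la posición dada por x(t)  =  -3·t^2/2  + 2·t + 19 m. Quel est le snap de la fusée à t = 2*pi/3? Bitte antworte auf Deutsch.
Um dies zu lösen, müssen wir 4 Ableitungen unserer Gleichung für die Position x(t) = 9·sin(3·t) + 5 nehmen. Mit d/dt von x(t) finden wir v(t) = 27·cos(3·t). Mit d/dt von v(t) finden wir a(t) = -81·sin(3·t). Mit d/dt von a(t) finden wir j(t) = -243·cos(3·t). Mit d/dt von j(t) finden wir s(t) = 729·sin(3·t). Wir haben den Snap s(t) = 729·sin(3·t). Durch Einsetzen von t = 2*pi/3: s(2*pi/3) = 0.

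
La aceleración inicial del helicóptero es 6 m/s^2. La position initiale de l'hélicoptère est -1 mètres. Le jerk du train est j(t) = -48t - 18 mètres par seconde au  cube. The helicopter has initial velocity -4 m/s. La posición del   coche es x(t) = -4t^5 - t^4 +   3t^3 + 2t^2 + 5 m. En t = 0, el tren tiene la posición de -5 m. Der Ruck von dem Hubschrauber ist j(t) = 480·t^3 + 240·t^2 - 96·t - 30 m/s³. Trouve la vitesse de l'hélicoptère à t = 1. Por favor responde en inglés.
To solve this, we need to take 2 antiderivatives of our jerk equation j(t) = 480·t^3 + 240·t^2 - 96·t - 30. Integrating jerk and using the initial condition a(0) = 6, we get a(t) = 120·t^4 + 80·t^3 - 48·t^2 - 30·t + 6. The integral of acceleration, with v(0) = -4, gives velocity: v(t) = 24·t^5 + 20·t^4 - 16·t^3 - 15·t^2 + 6·t - 4. Using v(t) = 24·t^5 + 20·t^4 - 16·t^3 - 15·t^2 + 6·t - 4 and substituting t = 1, we find v = 15.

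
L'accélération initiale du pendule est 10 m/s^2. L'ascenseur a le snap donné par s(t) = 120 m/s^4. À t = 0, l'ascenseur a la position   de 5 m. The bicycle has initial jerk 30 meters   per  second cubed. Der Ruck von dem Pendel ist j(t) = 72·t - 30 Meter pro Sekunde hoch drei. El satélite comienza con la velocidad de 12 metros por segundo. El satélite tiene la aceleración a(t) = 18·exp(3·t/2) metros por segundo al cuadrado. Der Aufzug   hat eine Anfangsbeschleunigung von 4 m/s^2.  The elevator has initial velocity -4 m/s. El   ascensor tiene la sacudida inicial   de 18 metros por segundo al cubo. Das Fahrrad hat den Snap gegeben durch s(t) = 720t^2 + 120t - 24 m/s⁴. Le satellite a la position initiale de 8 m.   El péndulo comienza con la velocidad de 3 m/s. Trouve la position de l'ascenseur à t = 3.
Pour résoudre ceci, nous devons prendre 4 primitives de notre équation du snap s(t) = 120. L'intégrale du snap est le jerk. En utilisant j(0) = 18, nous obtenons j(t) = 120·t + 18. La primitive du jerk, avec a(0) = 4, donne l'accélération: a(t) = 60·t^2 + 18·t + 4. L'intégrale de l'accélération, avec v(0) = -4, donne la vitesse: v(t) = 20·t^3 + 9·t^2 + 4·t - 4. En prenant ∫v(t)dt et en appliquant x(0) = 5, nous trouvons x(t) = 5·t^4 + 3·t^3 + 2·t^2 - 4·t + 5. En utilisant x(t) = 5·t^4 + 3·t^3 + 2·t^2 - 4·t + 5 et en substituant t = 3, nous trouvons x = 497.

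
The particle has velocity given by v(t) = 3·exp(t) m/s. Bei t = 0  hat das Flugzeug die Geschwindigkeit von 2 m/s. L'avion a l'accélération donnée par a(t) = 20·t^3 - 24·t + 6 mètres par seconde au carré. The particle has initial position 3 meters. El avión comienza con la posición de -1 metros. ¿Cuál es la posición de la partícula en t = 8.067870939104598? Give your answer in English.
We need to integrate our velocity equation v(t) = 3·exp(t) 1 time. Taking ∫v(t)dt and applying x(0) = 3, we find x(t) = 3·exp(t). From the given position equation x(t) = 3·exp(t), we substitute t = 8.067870939104598 to get x = 9570.90673657996.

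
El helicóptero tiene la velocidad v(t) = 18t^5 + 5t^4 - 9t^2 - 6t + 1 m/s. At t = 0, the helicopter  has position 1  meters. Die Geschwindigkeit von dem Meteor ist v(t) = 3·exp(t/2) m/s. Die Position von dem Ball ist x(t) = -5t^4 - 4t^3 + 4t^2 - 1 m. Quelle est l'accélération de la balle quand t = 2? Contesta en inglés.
We must differentiate our position equation x(t) = -5·t^4 - 4·t^3 + 4·t^2 - 1 2 times. Taking d/dt of x(t), we find v(t) = -20·t^3 - 12·t^2 + 8·t. Differentiating velocity, we get acceleration: a(t) = -60·t^2 - 24·t + 8. From the given acceleration equation a(t) = -60·t^2 - 24·t + 8, we substitute t = 2 to get a = -280.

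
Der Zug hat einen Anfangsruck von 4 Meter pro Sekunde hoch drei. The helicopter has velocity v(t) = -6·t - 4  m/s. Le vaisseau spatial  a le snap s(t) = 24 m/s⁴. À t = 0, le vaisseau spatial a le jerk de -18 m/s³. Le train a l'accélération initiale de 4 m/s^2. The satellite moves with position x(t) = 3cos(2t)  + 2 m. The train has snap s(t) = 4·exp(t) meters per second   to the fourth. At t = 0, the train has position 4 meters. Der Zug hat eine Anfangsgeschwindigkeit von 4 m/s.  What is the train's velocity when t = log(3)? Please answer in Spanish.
Debemos encontrar la integral de nuestra ecuación del snap s(t) = 4·exp(t) 3 veces. Integrando el snap y usando la condición inicial j(0) = 4, obtenemos j(t) = 4·exp(t). Integrando la sacudida y usando la condición inicial a(0) = 4, obtenemos a(t) = 4·exp(t). Integrando la aceleración y usando la condición inicial v(0) = 4, obtenemos v(t) = 4·exp(t). De la ecuación de la velocidad v(t) = 4·exp(t), sustituimos t = log(3) para obtener v = 12.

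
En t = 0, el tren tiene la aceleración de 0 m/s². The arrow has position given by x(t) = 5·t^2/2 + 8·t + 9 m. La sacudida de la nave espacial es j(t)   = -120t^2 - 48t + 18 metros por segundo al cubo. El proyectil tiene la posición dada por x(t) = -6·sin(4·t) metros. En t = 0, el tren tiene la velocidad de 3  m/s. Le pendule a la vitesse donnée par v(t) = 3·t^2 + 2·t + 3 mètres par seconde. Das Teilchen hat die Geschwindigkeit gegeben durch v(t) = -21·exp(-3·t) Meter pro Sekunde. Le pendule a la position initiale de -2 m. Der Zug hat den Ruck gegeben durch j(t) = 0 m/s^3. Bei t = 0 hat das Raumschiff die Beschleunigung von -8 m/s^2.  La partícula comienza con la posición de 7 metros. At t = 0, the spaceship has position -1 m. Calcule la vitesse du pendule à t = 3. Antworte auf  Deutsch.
Aus der Gleichung für die Geschwindigkeit v(t) = 3·t^2 + 2·t + 3, setzen wir t = 3 ein und erhalten v = 36.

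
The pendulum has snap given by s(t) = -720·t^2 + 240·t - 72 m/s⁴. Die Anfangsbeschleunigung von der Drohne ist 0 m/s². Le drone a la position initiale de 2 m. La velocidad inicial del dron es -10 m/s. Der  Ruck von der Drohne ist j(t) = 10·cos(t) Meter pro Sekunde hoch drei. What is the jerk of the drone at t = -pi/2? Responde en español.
De la ecuación de la sacudida j(t) = 10·cos(t), sustituimos t = -pi/2 para obtener j = 0.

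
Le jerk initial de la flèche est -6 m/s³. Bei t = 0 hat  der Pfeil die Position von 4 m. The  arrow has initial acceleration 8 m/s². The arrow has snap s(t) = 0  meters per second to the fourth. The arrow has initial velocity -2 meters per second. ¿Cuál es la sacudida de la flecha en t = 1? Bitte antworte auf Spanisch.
Debemos encontrar la antiderivada de nuestra ecuación del snap s(t) = 0 1 vez. La antiderivada del snap es la sacudida. Usando j(0) = -6, obtenemos j(t) = -6. Tenemos la sacudida j(t) = -6. Sustituyendo t = 1: j(1) = -6.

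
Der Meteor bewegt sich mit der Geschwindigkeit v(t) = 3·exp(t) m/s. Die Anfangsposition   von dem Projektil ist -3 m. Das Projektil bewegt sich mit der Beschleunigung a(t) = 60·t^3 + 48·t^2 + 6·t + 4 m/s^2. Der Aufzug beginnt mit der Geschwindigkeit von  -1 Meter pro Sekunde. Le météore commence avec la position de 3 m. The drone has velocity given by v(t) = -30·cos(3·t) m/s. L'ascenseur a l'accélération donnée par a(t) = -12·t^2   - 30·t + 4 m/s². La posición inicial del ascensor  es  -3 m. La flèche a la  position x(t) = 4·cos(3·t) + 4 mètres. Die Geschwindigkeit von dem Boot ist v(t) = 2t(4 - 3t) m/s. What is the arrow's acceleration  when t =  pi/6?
Starting from position x(t) = 4·cos(3·t) + 4, we take 2 derivatives. Taking d/dt of x(t), we find v(t) = -12·sin(3·t). Differentiating velocity, we get acceleration: a(t) = -36·cos(3·t). Using a(t) = -36·cos(3·t) and substituting t = pi/6, we find a = 0.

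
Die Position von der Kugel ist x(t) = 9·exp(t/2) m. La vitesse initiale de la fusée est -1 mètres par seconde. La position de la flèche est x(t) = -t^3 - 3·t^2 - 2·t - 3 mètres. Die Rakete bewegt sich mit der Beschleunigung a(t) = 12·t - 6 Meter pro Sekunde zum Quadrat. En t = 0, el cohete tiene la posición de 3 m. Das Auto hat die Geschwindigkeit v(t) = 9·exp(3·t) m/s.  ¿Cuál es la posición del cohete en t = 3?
Para resolver esto, necesitamos tomar 2 integrales de nuestra ecuación de la aceleración a(t) = 12·t - 6. La integral de la aceleración es la velocidad. Usando v(0) = -1, obtenemos v(t) = 6·t^2 - 6·t - 1. Tomando ∫v(t)dt y aplicando x(0) = 3, encontramos x(t) = 2·t^3 - 3·t^2 - t + 3. Usando x(t) = 2·t^3 - 3·t^2 - t + 3 y sustituyendo t = 3, encontramos x = 27.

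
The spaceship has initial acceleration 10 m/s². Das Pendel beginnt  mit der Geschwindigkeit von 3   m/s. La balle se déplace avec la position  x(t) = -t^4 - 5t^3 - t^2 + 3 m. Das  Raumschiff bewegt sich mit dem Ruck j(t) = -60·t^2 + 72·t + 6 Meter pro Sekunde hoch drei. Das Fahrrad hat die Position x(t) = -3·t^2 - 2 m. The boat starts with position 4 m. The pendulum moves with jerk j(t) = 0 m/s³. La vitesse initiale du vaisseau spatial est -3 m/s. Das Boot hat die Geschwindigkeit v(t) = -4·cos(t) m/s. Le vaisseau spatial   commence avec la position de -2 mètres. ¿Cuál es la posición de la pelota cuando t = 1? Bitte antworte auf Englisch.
From the given position equation x(t) = -t^4 - 5·t^3 - t^2 + 3, we substitute t = 1 to get x = -4.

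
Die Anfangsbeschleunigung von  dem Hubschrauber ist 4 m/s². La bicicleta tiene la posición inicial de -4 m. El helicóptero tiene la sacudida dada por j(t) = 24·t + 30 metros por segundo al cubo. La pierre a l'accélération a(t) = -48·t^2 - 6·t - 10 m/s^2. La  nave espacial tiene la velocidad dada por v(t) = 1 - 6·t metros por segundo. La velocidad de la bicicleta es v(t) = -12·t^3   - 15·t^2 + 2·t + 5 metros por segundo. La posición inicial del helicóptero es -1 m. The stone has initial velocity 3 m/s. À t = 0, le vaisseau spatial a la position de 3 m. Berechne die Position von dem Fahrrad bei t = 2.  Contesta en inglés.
We must find the antiderivative of our velocity equation v(t) = -12·t^3 - 15·t^2 + 2·t + 5 1 time. The antiderivative of velocity is position. Using x(0) = -4, we get x(t) = -3·t^4 - 5·t^3 + t^2 + 5·t - 4. From the given position equation x(t) = -3·t^4 - 5·t^3 + t^2 + 5·t - 4, we substitute t = 2 to get x = -78.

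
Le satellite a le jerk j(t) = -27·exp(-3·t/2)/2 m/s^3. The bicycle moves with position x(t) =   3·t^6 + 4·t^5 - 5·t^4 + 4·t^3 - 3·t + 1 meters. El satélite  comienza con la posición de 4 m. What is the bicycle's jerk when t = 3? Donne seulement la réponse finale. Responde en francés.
j(3) = 11544.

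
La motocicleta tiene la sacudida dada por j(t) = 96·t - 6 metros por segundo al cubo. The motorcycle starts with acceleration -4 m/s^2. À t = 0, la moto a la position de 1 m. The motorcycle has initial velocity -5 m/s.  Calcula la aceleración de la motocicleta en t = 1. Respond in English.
To find the answer, we compute 1 antiderivative of j(t) = 96·t - 6. The integral of jerk is acceleration. Using a(0) = -4, we get a(t) = 48·t^2 - 6·t - 4. We have acceleration a(t) = 48·t^2 - 6·t - 4. Substituting t = 1: a(1) = 38.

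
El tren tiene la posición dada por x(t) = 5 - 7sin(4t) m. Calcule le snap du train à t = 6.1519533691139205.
Nous devons dériver notre équation de la position x(t) = 5 - 7·sin(4·t) 4 fois. La dérivée de la position donne la vitesse: v(t) = -28·cos(4·t). La dérivée de la vitesse donne l'accélération: a(t) = 112·sin(4·t). La dérivée de l'accélération donne le jerk: j(t) = 448·cos(4·t). La dérivée du jerk donne le snap: s(t) = -1792·sin(4·t). De l'équation du snap s(t) = -1792·sin(4·t), nous substituons t = 6.1519533691139205 pour obtenir s = 898.061670318682.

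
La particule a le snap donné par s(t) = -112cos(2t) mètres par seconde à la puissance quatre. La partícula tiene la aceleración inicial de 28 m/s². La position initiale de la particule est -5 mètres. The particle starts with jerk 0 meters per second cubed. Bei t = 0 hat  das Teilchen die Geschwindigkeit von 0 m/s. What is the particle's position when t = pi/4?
To solve this, we need to take 4 antiderivatives of our snap equation s(t) = -112·cos(2·t). The integral of snap is jerk. Using j(0) = 0, we get j(t) = -56·sin(2·t). Taking ∫j(t)dt and applying a(0) = 28, we find a(t) = 28·cos(2·t). Taking ∫a(t)dt and applying v(0) = 0, we find v(t) = 14·sin(2·t). Integrating velocity and using the initial condition x(0) = -5, we get x(t) = 2 - 7·cos(2·t). Using x(t) = 2 - 7·cos(2·t) and substituting t = pi/4, we find x = 2.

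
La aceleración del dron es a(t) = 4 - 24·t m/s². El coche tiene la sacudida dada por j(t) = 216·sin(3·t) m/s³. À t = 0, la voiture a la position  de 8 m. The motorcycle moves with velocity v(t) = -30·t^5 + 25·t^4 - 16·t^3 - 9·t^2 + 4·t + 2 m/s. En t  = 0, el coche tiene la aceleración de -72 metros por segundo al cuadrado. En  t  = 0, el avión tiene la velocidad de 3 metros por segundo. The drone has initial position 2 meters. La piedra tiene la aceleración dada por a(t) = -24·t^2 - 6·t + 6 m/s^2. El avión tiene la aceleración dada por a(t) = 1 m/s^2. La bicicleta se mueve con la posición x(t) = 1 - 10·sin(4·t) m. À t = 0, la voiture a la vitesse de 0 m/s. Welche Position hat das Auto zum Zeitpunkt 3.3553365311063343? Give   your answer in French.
Nous devons intégrer notre équation du jerk j(t) = 216·sin(3·t) 3 fois. En prenant ∫j(t)dt et en appliquant a(0) = -72, nous trouvons a(t) = -72·cos(3·t). En prenant ∫a(t)dt et en appliquant v(0) = 0, nous trouvons v(t) = -24·sin(3·t). En prenant ∫v(t)dt et en appliquant x(0) = 8, nous trouvons x(t) = 8·cos(3·t). Nous avons la position x(t) = 8·cos(3·t). En substituant t = 3.3553365311063343: x(3.3553365311063343) = -6.41087699495372.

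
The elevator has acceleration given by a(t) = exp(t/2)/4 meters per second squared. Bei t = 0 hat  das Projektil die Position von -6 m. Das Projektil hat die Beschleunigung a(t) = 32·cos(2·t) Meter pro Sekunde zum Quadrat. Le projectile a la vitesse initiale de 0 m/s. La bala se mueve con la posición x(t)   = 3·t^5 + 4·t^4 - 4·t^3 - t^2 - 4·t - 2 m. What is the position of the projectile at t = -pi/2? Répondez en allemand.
Wir müssen unsere Gleichung für die Beschleunigung a(t) = 32·cos(2·t) 2-mal integrieren. Durch Integration von der Beschleunigung und Verwendung der Anfangsbedingung v(0) = 0, erhalten wir v(t) = 16·sin(2·t). Durch Integration von der Geschwindigkeit und Verwendung der Anfangsbedingung x(0) = -6, erhalten wir x(t) = 2 - 8·cos(2·t). Wir haben die Position x(t) = 2 - 8·cos(2·t). Durch Einsetzen von t = -pi/2: x(-pi/2) = 10.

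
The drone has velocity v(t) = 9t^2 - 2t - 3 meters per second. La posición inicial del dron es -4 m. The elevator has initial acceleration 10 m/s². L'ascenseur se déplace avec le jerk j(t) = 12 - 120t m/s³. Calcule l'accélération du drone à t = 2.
En partant de la vitesse v(t) = 9·t^2 - 2·t - 3, nous prenons 1 dérivée. La dérivée de la vitesse donne l'accélération: a(t) = 18·t - 2. De l'équation de l'accélération a(t) = 18·t - 2, nous substituons t = 2 pour obtenir a = 34.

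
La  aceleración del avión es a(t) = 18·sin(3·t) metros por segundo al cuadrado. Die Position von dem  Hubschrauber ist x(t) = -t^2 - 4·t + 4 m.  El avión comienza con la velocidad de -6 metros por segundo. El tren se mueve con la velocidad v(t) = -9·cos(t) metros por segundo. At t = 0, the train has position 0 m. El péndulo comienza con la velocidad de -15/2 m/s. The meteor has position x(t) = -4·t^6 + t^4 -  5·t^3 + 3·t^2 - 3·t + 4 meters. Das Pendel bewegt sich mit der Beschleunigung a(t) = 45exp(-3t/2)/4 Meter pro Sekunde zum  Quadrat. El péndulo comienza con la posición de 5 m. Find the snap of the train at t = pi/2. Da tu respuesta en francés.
Pour résoudre ceci, nous devons prendre 3 dérivées de notre équation de la vitesse v(t) = -9·cos(t). La dérivée de la vitesse donne l'accélération: a(t) = 9·sin(t). La dérivée de l'accélération donne le jerk: j(t) = 9·cos(t). En prenant d/dt de j(t), nous trouvons s(t) = -9·sin(t). En utilisant s(t) = -9·sin(t) et en substituant t = pi/2, nous trouvons s = -9.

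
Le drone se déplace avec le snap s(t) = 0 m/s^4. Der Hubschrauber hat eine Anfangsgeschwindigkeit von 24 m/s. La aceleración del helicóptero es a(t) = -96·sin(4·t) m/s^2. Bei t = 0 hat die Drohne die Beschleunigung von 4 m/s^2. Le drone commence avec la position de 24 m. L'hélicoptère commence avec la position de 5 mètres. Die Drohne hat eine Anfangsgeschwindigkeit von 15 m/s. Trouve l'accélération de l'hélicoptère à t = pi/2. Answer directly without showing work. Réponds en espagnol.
La aceleración en t = pi/2 es a = 0.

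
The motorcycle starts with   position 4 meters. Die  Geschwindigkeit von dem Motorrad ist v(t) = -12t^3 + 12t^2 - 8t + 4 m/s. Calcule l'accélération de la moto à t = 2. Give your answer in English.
We must differentiate our velocity equation v(t) = -12·t^3 + 12·t^2 - 8·t + 4 1 time. The derivative of velocity gives acceleration: a(t) = -36·t^2 + 24·t - 8. From the given acceleration equation a(t) = -36·t^2 + 24·t - 8, we substitute t = 2 to get a = -104.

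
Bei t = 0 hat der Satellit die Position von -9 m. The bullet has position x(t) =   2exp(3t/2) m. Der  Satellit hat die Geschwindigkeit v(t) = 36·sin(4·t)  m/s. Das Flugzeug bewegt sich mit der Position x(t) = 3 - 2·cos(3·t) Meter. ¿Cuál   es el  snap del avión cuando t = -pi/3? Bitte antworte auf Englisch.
We must differentiate our position equation x(t) = 3 - 2·cos(3·t) 4 times. Differentiating position, we get velocity: v(t) = 6·sin(3·t). Taking d/dt of v(t), we find a(t) = 18·cos(3·t). Taking d/dt of a(t), we find j(t) = -54·sin(3·t). Taking d/dt of j(t), we find s(t) = -162·cos(3·t). From the given snap equation s(t) = -162·cos(3·t), we substitute t = -pi/3 to get s = 162.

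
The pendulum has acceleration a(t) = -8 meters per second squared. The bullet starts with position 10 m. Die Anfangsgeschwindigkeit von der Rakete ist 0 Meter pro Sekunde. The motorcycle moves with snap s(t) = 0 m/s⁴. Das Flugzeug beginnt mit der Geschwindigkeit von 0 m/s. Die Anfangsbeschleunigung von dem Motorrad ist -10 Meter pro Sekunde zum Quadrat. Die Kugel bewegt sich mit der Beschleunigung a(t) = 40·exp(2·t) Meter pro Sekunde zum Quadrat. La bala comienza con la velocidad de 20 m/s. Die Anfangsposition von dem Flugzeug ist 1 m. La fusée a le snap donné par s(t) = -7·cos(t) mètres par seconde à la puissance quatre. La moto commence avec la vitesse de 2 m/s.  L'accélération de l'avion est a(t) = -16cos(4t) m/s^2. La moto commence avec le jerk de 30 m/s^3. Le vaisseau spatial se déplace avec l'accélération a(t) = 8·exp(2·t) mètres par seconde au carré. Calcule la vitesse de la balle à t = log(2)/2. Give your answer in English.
To find the answer, we compute 1 antiderivative of a(t) = 40·exp(2·t). Taking ∫a(t)dt and applying v(0) = 20, we find v(t) = 20·exp(2·t). From the given velocity equation v(t) = 20·exp(2·t), we substitute t = log(2)/2 to get v = 40.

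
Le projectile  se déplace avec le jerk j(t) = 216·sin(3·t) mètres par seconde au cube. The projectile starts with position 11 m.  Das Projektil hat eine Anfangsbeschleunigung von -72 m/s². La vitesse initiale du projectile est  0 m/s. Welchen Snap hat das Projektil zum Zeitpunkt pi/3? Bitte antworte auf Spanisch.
Para resolver esto, necesitamos tomar 1 derivada de nuestra ecuación de la sacudida j(t) = 216·sin(3·t). Derivando la sacudida, obtenemos el snap: s(t) = 648·cos(3·t). Usando s(t) = 648·cos(3·t) y sustituyendo t = pi/3, encontramos s = -648.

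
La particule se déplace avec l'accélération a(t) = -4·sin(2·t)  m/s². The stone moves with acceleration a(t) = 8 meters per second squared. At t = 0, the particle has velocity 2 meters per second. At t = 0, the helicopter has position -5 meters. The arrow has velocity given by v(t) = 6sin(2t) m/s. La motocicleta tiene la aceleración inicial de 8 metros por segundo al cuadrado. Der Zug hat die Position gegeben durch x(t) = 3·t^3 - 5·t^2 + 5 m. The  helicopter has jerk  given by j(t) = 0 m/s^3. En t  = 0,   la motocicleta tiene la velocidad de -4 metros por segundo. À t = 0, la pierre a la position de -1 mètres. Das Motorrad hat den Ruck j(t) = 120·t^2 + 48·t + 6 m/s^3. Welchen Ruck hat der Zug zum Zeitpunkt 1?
Um dies zu lösen, müssen wir 3 Ableitungen unserer Gleichung für die Position x(t) = 3·t^3 - 5·t^2 + 5 nehmen. Durch Ableiten von der Position erhalten wir die Geschwindigkeit: v(t) = 9·t^2 - 10·t. Die Ableitung von der Geschwindigkeit ergibt die Beschleunigung: a(t) = 18·t - 10. Die Ableitung von der Beschleunigung ergibt den Ruck: j(t) = 18. Wir haben den Ruck j(t) = 18. Durch Einsetzen von t = 1: j(1) = 18.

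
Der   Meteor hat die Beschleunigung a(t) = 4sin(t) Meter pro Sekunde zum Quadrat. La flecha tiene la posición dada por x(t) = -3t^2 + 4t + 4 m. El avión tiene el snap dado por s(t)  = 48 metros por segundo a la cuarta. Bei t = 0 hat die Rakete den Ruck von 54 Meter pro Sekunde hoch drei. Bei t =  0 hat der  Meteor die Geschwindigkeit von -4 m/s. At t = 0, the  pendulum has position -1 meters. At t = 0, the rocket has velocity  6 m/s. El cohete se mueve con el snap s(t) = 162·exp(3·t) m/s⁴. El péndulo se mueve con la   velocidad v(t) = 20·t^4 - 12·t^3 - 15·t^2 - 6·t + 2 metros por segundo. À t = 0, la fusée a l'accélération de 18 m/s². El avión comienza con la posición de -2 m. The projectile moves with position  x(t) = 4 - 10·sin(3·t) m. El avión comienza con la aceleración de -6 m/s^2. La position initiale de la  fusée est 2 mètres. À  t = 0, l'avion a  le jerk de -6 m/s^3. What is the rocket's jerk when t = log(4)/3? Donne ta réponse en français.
Pour résoudre ceci, nous devons prendre 1 primitive de notre équation du snap s(t) = 162·exp(3·t). La primitive du snap, avec j(0) = 54, donne le jerk: j(t) = 54·exp(3·t). Nous avons le jerk j(t) = 54·exp(3·t). En substituant t = log(4)/3: j(log(4)/3) = 216.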